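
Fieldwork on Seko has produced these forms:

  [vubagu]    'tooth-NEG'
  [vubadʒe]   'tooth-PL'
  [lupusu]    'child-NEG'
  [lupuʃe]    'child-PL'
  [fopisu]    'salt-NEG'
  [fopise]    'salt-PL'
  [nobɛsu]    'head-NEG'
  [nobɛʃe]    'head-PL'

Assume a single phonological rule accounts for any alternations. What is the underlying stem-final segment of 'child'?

The root 'child' surfaces as [lupusu] and [lupuʃe], with a stem-final [s] ~ [ʃ] alternation.
But 'salt' keeps [s] in both environments ([fopisu], [fopise]), so there is no rule changing /s/ to [ʃ] before the PL suffix.
The alternation reflects depalatalization: palato-alveolar /dʒ/ and /ʃ/ become [g] and [s] when no front vowel follows. /ʃ/ is underlying.

/ʃ/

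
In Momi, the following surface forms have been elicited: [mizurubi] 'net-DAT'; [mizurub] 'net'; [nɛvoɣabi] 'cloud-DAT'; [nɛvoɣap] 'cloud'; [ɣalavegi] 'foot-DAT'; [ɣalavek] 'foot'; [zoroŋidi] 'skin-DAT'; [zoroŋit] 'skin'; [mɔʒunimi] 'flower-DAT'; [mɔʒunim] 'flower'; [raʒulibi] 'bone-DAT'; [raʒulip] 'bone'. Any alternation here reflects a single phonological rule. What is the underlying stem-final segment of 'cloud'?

/p/

In [nɛvoɣabi] and [nɛvoɣap] the final segment of 'cloud' alternates: [b] ~ [p].
The stem 'net' ([mizurubi], [mizurub]) shows [b] unchanged in both environments, so [b] cannot be basic with [p] derived in isolation.
The alternation reflects intervocalic voicing: voiceless stops become voiced between vowels. /p/ is underlying.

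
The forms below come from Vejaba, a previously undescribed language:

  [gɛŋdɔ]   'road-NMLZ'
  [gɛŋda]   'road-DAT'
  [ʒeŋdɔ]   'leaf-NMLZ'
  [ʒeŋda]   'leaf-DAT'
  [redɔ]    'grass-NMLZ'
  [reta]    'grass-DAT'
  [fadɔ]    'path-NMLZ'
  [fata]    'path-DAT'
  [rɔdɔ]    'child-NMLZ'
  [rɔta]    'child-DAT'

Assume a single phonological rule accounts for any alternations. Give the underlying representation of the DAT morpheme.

/-ta/

The DAT suffix surfaces as [-da] and [-ta], depending on the final segment of the stem.
By contrast the NMLZ suffix keeps its initial [d] throughout — that segment must be underlying.
So the underlying form is /-ta/, and voiceless stops become voiced after a nasal.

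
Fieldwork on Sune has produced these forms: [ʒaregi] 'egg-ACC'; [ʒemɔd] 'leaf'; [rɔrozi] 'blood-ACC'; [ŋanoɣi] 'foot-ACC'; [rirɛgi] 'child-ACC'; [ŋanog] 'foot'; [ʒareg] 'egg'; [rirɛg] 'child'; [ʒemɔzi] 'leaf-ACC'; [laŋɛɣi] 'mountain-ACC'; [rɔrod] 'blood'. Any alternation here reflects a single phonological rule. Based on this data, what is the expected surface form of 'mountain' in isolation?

[laŋɛg]

The stem for 'foot' ends in [g] in [ŋanog] but [ɣ] in [ŋanoɣi].
The stem 'child' ([rirɛg], [rirɛgi]) shows [g] unchanged in both environments, so [g] cannot be basic with [ɣ] derived before the ACC suffix.
So /ɣ/ is underlying, and a rule of word-final hardening — voiced fricatives become stops word-finally — gives [g].
The one attested form of 'mountain', [laŋɛɣi], shows underlying /laŋɛɣ/. Applying the same rule word-finally gives [laŋɛg].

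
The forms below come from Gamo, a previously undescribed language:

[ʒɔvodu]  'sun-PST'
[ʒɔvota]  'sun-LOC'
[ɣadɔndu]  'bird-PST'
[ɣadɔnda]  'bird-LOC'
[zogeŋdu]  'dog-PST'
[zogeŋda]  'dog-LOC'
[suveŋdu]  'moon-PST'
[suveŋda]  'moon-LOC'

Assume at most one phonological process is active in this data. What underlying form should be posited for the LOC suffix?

The LOC suffix surfaces as [-da] and [-ta], depending on the final segment of the stem.
By contrast the PST suffix keeps its initial [d] throughout — that segment must be underlying.
The LOC suffix is therefore /-ta/ underlyingly, with post-nasal voicing: voiceless stops become voiced after a nasal.

/-ta/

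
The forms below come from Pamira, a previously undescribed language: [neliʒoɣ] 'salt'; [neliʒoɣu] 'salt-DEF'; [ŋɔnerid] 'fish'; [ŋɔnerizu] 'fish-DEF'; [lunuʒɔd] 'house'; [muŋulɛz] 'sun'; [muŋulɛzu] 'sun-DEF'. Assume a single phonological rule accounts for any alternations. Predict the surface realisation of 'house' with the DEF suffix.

[lunuʒɔzu]

In [ŋɔnerid] and [ŋɔnerizu] the final segment of 'fish' alternates: [d] ~ [z].
But 'sun' keeps [z] in both environments ([muŋulɛz], [muŋulɛzu]), so there is no rule changing /z/ to [d] in isolation.
The alternation reflects intervocalic spirantization: voiced stops become fricatives between vowels. /d/ is underlying.
From [lunuʒɔd] the stem 'house' is /lunuʒɔd/; between vowels this yields [lunuʒɔzu].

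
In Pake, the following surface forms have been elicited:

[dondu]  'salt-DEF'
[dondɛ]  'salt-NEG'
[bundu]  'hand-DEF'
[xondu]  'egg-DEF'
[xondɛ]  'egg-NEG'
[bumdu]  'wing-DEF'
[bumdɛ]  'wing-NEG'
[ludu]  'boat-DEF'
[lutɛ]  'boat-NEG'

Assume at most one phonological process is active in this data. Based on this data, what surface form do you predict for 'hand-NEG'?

[bundɛ]

The NEG suffix surfaces as [-dɛ] and [-tɛ], depending on the final segment of the stem.
The DEF suffix, which begins with [d], is invariant after every stem; so [d] is not altered by any rule here.
So the underlying form is /-tɛ/, and voiceless stops become voiced after a nasal.
After 'hand', which ends in a nasal, the suffix surfaces as [-dɛ], giving [bundɛ].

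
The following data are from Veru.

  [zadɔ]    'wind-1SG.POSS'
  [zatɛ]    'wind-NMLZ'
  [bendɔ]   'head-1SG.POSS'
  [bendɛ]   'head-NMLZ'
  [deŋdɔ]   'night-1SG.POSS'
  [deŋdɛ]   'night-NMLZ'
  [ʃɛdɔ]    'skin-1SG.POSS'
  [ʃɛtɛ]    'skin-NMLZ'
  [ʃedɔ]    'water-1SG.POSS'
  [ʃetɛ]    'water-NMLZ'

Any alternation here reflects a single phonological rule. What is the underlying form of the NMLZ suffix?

The NMLZ morpheme has two allomorphs, [-dɛ] and [-tɛ].
By contrast the 1SG.POSS suffix keeps its initial [d] throughout — that segment must be underlying.
So the underlying form is /-tɛ/, and voiceless stops become voiced after a nasal.

/-tɛ/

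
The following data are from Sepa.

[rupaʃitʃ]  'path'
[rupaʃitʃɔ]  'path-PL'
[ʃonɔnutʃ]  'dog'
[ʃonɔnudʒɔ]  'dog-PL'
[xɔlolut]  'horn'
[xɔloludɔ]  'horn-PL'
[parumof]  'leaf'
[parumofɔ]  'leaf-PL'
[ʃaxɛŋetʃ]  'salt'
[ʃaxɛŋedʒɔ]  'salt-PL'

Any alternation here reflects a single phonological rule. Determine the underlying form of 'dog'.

The stem for 'dog' ends in [tʃ] in [ʃonɔnutʃ] but [dʒ] in [ʃonɔnudʒɔ].
Compare 'path', with invariant [tʃ] in [rupaʃitʃ] and [rupaʃitʃɔ]: an analysis with underlying /tʃ/ and a rule producing [dʒ] before the PL suffix would wrongly predict alternation here too.
The alternation reflects word-final obstruent devoicing: voiced obstruents become voiceless word-finally. /dʒ/ is underlying.

/ʃonɔnudʒ/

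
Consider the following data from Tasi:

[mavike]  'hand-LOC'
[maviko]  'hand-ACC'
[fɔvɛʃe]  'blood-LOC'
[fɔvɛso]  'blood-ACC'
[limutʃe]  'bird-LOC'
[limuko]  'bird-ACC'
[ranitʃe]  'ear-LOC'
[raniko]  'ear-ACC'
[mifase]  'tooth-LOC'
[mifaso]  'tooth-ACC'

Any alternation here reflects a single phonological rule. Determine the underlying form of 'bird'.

/limutʃ/

In [limutʃe] and [limuko] the final segment of 'bird' alternates: [tʃ] ~ [k].
But 'hand' keeps [k] in both environments ([mavike], [maviko]), so there is no rule changing /k/ to [tʃ] before the LOC suffix.
So /tʃ/ is underlying, and a rule of depalatalization — palato-alveolar /tʃ/ and /ʃ/ become [k] and [s] when no front vowel follows — gives [k].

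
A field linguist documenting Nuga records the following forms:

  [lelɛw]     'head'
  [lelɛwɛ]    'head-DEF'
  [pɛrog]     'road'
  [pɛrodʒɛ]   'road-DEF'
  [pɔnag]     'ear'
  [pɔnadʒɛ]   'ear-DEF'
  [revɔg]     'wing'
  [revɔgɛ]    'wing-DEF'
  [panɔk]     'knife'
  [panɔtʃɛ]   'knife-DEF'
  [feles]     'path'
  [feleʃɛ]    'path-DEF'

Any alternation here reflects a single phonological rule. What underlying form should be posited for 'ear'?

/pɔnadʒ/

'ear' shows [g] ~ [dʒ] at the end of the stem ([pɔnag] vs [pɔnadʒɛ]).
If /g/ were underlying and a rule turned it into [dʒ] before the DEF suffix, 'wing' would also alternate; but it has [g] in both [revɔg] and [revɔgɛ].
Therefore /dʒ/ is basic and [g] is derived by depalatalization (palato-alveolar /tʃ/, /dʒ/ and /ʃ/ become [k], [g] and [s] when no front vowel follows).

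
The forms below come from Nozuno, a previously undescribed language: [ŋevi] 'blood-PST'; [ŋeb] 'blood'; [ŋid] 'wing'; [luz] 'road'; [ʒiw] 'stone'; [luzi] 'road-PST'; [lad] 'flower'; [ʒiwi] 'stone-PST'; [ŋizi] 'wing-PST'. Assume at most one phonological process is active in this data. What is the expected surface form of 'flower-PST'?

'wing' shows [d] ~ [z] at the end of the stem ([ŋid] vs [ŋizi]).
The stem 'road' ([luz], [luzi]) shows [z] unchanged in both environments, so [z] cannot be basic with [d] derived in isolation.
The underlying segment must be /d/; voiced stops become fricatives between vowels, yielding [z] there.
From [lad] the stem 'flower' is /lad/; between vowels this yields [lazi].

[lazi]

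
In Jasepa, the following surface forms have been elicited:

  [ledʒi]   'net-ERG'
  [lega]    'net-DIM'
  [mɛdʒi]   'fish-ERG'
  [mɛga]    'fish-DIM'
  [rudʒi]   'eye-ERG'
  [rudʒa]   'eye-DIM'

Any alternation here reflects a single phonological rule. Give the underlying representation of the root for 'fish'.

/mɛg/

'fish' shows [dʒ] ~ [g] at the end of the stem ([mɛdʒi] vs [mɛga]).
But 'eye' keeps [dʒ] in both environments ([rudʒi], [rudʒa]), so there is no rule changing /dʒ/ to [g] before the DIM suffix.
Therefore /g/ is basic and [dʒ] is derived by palatalization before a front vowel (/g/ becomes palato-alveolar [dʒ] before a front vowel).
The underlying form of 'fish' is therefore /mɛg/.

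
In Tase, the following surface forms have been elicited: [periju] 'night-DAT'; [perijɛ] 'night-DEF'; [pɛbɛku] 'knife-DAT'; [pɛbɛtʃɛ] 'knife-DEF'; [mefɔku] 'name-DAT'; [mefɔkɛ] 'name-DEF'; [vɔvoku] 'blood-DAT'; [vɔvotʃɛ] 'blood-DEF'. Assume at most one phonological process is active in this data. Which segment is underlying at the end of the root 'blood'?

/tʃ/

The stem for 'blood' ends in [k] in [vɔvoku] but [tʃ] in [vɔvotʃɛ].
The stem 'name' ([mefɔku], [mefɔkɛ]) shows [k] unchanged in both environments, so [k] cannot be basic with [tʃ] derived before the DEF suffix.
Therefore /tʃ/ is basic and [k] is derived by depalatalization (palato-alveolar /tʃ/ becomes [k] when no front vowel follows).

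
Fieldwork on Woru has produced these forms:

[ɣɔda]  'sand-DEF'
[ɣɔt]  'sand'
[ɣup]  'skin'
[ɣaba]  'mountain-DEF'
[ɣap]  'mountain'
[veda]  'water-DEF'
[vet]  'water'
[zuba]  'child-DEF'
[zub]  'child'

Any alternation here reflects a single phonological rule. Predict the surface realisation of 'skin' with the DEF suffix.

The stem for 'mountain' ends in [b] in [ɣaba] but [p] in [ɣap].
But 'child' keeps [b] in both environments ([zuba], [zub]), so there is no rule changing /b/ to [p] in isolation.
The underlying segment must be /p/; voiceless stops become voiced between vowels, yielding [b] there.
The one attested form of 'skin', [ɣup], shows underlying /ɣup/. Applying the same rule between vowels gives [ɣuba].

[ɣuba]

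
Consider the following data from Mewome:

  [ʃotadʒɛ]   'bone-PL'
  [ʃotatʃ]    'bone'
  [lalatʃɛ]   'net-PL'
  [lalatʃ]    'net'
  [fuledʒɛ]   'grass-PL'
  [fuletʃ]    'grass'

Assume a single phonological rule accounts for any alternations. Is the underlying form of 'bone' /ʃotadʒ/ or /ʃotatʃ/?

/ʃotadʒ/

The stem for 'bone' ends in [dʒ] in [ʃotadʒɛ] but [tʃ] in [ʃotatʃ].
The stem 'net' ([lalatʃɛ], [lalatʃ]) shows [tʃ] unchanged in both environments, so [tʃ] cannot be basic with [dʒ] derived before the PL suffix.
Therefore /dʒ/ is basic and [tʃ] is derived by word-final obstruent devoicing (voiced obstruents become voiceless word-finally).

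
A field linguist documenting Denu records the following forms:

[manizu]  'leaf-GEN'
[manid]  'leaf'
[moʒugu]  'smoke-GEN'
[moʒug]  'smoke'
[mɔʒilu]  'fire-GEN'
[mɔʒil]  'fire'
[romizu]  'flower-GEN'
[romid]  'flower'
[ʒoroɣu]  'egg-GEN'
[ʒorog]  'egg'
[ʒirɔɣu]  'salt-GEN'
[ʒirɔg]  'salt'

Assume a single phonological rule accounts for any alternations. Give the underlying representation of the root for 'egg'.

/ʒoroɣ/

The root 'egg' surfaces as [ʒoroɣu] and [ʒorog], with a stem-final [ɣ] ~ [g] alternation.
If /g/ were underlying and a rule turned it into [ɣ] before the GEN suffix, 'smoke' would also alternate; but it has [g] in both [moʒugu] and [moʒug].
Therefore /ɣ/ is basic and [g] is derived by word-final hardening (voiced fricatives become stops word-finally).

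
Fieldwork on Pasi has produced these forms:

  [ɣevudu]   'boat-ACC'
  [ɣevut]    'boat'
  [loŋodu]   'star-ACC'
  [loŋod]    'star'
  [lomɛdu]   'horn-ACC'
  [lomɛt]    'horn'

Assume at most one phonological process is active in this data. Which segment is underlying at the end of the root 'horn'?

/t/

In [lomɛdu] and [lomɛt] the final segment of 'horn' alternates: [d] ~ [t].
But 'star' keeps [d] in both environments ([loŋodu], [loŋod]), so there is no rule changing /d/ to [t] in isolation.
The underlying segment must be /t/; voiceless stops become voiced between vowels, yielding [d] there.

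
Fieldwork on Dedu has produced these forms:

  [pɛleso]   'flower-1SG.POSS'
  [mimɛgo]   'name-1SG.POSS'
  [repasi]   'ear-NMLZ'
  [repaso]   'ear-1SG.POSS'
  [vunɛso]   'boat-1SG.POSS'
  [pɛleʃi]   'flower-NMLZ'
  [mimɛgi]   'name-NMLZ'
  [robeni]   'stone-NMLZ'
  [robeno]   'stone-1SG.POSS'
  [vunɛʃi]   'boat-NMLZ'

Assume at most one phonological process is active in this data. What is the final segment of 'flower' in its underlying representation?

/ʃ/

The root 'flower' surfaces as [pɛleso] and [pɛleʃi], with a stem-final [s] ~ [ʃ] alternation.
Compare 'ear', with invariant [s] in [repaso] and [repasi]: an analysis with underlying /s/ and a rule producing [ʃ] before the NMLZ suffix would wrongly predict alternation here too.
So /ʃ/ is underlying, and a rule of depalatalization — palato-alveolar /ʃ/ becomes [s] when no front vowel follows — gives [s].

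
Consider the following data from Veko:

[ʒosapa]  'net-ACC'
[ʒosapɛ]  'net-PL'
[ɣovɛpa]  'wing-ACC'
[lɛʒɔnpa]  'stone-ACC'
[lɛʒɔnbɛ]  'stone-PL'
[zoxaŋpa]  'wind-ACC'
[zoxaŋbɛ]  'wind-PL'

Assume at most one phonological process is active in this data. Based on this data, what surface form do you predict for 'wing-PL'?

[ɣovɛpɛ]

The PL suffix surfaces as [-bɛ] and [-pɛ], depending on the final segment of the stem.
The ACC suffix, which begins with [p], is invariant after every stem; so [p] is not altered by any rule here.
The PL suffix is therefore /-bɛ/ underlyingly, with post-vocalic devoicing: voiced stops become voiceless after a vowel.
After 'wing', which ends in a vowel, the suffix surfaces as [-pɛ], giving [ɣovɛpɛ].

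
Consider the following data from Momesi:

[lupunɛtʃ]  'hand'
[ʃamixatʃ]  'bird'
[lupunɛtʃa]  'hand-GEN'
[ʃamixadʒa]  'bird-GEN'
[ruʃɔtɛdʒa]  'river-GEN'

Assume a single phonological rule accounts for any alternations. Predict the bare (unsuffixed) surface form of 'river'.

[ruʃɔtɛtʃ]

In [ʃamixatʃ] and [ʃamixadʒa] the final segment of 'bird' alternates: [tʃ] ~ [dʒ].
But 'hand' keeps [tʃ] in both environments ([lupunɛtʃ], [lupunɛtʃa]), so there is no rule changing /tʃ/ to [dʒ] before the GEN suffix.
The underlying segment must be /dʒ/; voiced obstruents become voiceless word-finally, yielding [tʃ] there.
From [ruʃɔtɛdʒa] the stem 'river' is /ruʃɔtɛdʒ/; word-finally this yields [ruʃɔtɛtʃ].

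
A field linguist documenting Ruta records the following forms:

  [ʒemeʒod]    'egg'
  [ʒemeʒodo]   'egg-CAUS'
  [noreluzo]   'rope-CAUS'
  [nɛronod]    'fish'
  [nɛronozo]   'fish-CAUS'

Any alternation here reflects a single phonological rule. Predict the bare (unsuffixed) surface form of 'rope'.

The root 'fish' surfaces as [nɛronod] and [nɛronozo], with a stem-final [d] ~ [z] alternation.
Compare 'egg', with invariant [d] in [ʒemeʒod] and [ʒemeʒodo]: an analysis with underlying /d/ and a rule producing [z] before the CAUS suffix would wrongly predict alternation here too.
The alternation reflects word-final hardening: voiced fricatives become stops word-finally. /z/ is underlying.
From [noreluzo] the stem 'rope' is /noreluz/; word-finally this yields [norelud].

[norelud]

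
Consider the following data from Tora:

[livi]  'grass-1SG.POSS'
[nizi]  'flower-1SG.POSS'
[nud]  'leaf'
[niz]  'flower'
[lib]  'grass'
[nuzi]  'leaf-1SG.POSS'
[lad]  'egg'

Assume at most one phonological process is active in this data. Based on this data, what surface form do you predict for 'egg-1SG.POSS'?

[lazi]

The root 'leaf' surfaces as [nuzi] and [nud], with a stem-final [z] ~ [d] alternation.
The stem 'flower' ([nizi], [niz]) shows [z] unchanged in both environments, so [z] cannot be basic with [d] derived in isolation.
So /d/ is underlying, and a rule of intervocalic spirantization — voiced stops become fricatives between vowels — gives [z].
The one attested form of 'egg', [lad], shows underlying /lad/. Applying the same rule between vowels gives [lazi].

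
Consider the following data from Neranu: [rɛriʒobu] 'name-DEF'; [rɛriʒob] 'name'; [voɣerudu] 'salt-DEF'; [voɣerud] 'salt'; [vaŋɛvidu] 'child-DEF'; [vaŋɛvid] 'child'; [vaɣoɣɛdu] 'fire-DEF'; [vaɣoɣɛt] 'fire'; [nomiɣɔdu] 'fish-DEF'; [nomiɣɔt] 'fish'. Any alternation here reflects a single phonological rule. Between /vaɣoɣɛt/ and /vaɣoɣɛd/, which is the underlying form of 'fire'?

/vaɣoɣɛt/

'fire' shows [d] ~ [t] at the end of the stem ([vaɣoɣɛdu] vs [vaɣoɣɛt]).
Compare 'salt', with invariant [d] in [voɣerudu] and [voɣerud]: an analysis with underlying /d/ and a rule producing [t] in isolation would wrongly predict alternation here too.
So /t/ is underlying, and a rule of intervocalic voicing — voiceless stops become voiced between vowels — gives [d].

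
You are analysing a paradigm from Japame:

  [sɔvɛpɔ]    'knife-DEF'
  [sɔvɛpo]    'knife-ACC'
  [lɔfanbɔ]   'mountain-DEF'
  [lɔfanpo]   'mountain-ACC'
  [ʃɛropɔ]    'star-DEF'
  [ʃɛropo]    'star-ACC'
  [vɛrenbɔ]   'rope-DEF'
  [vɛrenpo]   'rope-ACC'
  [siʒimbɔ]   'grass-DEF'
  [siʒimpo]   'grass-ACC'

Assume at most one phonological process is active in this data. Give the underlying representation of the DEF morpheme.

The DEF suffix surfaces as [-bɔ] and [-pɔ], depending on the final segment of the stem.
By contrast the ACC suffix keeps its initial [p] throughout — that segment must be underlying.
So the underlying form is /-bɔ/, and voiced stops become voiceless after a vowel.

/-bɔ/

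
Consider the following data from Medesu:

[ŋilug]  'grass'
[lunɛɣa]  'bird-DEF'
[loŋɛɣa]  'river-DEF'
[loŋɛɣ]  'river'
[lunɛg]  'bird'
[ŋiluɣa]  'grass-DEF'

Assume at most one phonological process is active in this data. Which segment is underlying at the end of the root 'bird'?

The stem for 'bird' ends in [g] in [lunɛg] but [ɣ] in [lunɛɣa].
If /ɣ/ were underlying and a rule turned it into [g] in isolation, 'river' would also alternate; but it has [ɣ] in both [loŋɛɣ] and [loŋɛɣa].
The underlying segment must be /g/; voiced stops become fricatives between vowels, yielding [ɣ] there.

/g/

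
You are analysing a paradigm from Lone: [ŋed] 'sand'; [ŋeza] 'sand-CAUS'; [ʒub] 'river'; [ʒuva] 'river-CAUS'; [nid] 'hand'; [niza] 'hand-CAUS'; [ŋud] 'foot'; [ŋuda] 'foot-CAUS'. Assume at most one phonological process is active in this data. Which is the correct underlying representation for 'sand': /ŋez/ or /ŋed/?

/ŋez/

The stem for 'sand' ends in [d] in [ŋed] but [z] in [ŋeza].
Compare 'foot', with invariant [d] in [ŋud] and [ŋuda]: an analysis with underlying /d/ and a rule producing [z] before the CAUS suffix would wrongly predict alternation here too.
The alternation reflects word-final hardening: voiced fricatives become stops word-finally. /z/ is underlying.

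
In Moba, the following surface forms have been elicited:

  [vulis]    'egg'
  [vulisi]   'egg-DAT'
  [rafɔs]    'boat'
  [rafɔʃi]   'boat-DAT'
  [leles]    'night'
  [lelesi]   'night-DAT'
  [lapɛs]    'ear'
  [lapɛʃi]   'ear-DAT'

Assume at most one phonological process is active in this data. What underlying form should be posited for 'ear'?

In [lapɛs] and [lapɛʃi] the final segment of 'ear' alternates: [s] ~ [ʃ].
But 'egg' keeps [s] in both environments ([vulis], [vulisi]), so there is no rule changing /s/ to [ʃ] before the DAT suffix.
The alternation reflects depalatalization: palato-alveolar /ʃ/ becomes [s] when no front vowel follows. /ʃ/ is underlying.
So 'ear' = /lapɛʃ/.

/lapɛʃ/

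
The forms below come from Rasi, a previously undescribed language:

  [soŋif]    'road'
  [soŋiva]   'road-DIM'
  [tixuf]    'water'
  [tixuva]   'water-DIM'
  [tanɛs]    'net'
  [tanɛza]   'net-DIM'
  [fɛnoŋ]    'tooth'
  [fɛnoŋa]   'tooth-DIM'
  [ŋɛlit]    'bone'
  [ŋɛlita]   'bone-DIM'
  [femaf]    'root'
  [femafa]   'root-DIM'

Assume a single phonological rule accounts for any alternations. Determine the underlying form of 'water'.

In [tixuf] and [tixuva] the final segment of 'water' alternates: [f] ~ [v].
The stem 'root' ([femaf], [femafa]) shows [f] unchanged in both environments, so [f] cannot be basic with [v] derived before the DIM suffix.
The alternation reflects word-final obstruent devoicing: voiced obstruents become voiceless word-finally. /v/ is underlying.
So 'water' = /tixuv/.

/tixuv/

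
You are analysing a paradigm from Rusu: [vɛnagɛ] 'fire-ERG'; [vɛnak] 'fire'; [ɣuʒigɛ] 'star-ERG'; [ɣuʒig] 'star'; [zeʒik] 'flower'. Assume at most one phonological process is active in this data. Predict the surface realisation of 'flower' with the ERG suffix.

[zeʒigɛ]

In [vɛnagɛ] and [vɛnak] the final segment of 'fire' alternates: [g] ~ [k].
Compare 'star', with invariant [g] in [ɣuʒigɛ] and [ɣuʒig]: an analysis with underlying /g/ and a rule producing [k] in isolation would wrongly predict alternation here too.
So /k/ is underlying, and a rule of intervocalic voicing — voiceless stops become voiced between vowels — gives [g].
The one attested form of 'flower', [zeʒik], shows underlying /zeʒik/. Applying the same rule between vowels gives [zeʒigɛ].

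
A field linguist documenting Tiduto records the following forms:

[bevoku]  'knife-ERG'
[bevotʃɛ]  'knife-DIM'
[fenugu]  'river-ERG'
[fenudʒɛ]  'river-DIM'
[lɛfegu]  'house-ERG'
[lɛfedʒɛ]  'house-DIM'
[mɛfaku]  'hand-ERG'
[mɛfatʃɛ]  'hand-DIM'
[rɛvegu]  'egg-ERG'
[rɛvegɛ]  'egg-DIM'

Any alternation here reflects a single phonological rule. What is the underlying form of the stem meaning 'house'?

/lɛfedʒ/

The stem for 'house' ends in [g] in [lɛfegu] but [dʒ] in [lɛfedʒɛ].
But 'egg' keeps [g] in both environments ([rɛvegu], [rɛvegɛ]), so there is no rule changing /g/ to [dʒ] before the DIM suffix.
The underlying segment must be /dʒ/; palato-alveolar /tʃ/ and /dʒ/ become [k] and [g] when no front vowel follows, yielding [g] there.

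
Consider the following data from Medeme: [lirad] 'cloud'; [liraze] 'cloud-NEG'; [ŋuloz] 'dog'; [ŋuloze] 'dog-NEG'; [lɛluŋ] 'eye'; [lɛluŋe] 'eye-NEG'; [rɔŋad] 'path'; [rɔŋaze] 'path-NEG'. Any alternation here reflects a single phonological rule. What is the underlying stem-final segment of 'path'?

The stem for 'path' ends in [d] in [rɔŋad] but [z] in [rɔŋaze].
If /z/ were underlying and a rule turned it into [d] in isolation, 'dog' would also alternate; but it has [z] in both [ŋuloz] and [ŋuloze].
So /d/ is underlying, and a rule of intervocalic spirantization — voiced stops become fricatives between vowels — gives [z].

/d/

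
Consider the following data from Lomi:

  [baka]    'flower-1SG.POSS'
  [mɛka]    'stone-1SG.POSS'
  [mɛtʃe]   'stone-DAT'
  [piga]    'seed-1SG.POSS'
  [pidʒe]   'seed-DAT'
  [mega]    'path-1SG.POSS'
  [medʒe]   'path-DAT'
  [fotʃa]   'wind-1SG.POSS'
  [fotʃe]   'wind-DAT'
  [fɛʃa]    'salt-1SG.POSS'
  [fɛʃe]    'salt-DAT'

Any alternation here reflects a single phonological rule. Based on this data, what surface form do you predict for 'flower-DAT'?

[batʃe]

The stem for 'stone' ends in [k] in [mɛka] but [tʃ] in [mɛtʃe].
If /tʃ/ were underlying and a rule turned it into [k] before the 1SG.POSS suffix, 'wind' would also alternate; but it has [tʃ] in both [fotʃa] and [fotʃe].
The alternation reflects palatalization before a front vowel: /k/ and /g/ become palato-alveolar [tʃ] and [dʒ] before a front vowel. /k/ is underlying.
From [baka] the stem 'flower' is /bak/; before a front vowel this yields [batʃe].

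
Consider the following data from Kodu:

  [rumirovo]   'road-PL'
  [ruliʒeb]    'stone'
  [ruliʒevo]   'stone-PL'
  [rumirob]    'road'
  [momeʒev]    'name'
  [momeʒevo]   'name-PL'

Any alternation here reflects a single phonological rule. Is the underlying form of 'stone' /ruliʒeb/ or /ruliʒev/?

In [ruliʒeb] and [ruliʒevo] the final segment of 'stone' alternates: [b] ~ [v].
Compare 'name', with invariant [v] in [momeʒev] and [momeʒevo]: an analysis with underlying /v/ and a rule producing [b] in isolation would wrongly predict alternation here too.
The underlying segment must be /b/; voiced stops become fricatives between vowels, yielding [v] there.

/ruliʒeb/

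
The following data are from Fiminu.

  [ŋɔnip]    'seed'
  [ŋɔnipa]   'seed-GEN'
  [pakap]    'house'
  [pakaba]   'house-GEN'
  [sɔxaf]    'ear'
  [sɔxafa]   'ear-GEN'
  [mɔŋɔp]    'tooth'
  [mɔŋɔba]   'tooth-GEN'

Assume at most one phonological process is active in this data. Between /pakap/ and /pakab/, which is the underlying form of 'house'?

/pakab/

The root 'house' surfaces as [pakap] and [pakaba], with a stem-final [p] ~ [b] alternation.
The stem 'seed' ([ŋɔnip], [ŋɔnipa]) shows [p] unchanged in both environments, so [p] cannot be basic with [b] derived before the GEN suffix.
So /b/ is underlying, and a rule of word-final obstruent devoicing — voiced obstruents become voiceless word-finally — gives [p].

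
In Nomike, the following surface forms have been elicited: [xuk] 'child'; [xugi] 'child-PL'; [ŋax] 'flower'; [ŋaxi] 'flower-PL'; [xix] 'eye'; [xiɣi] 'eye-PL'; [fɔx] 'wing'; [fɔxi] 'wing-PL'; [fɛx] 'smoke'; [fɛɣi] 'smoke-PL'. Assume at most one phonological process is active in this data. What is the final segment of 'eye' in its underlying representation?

/ɣ/

'eye' shows [x] ~ [ɣ] at the end of the stem ([xix] vs [xiɣi]).
But 'wing' keeps [x] in both environments ([fɔx], [fɔxi]), so there is no rule changing /x/ to [ɣ] before the PL suffix.
The underlying segment must be /ɣ/; voiced obstruents become voiceless word-finally, yielding [x] there.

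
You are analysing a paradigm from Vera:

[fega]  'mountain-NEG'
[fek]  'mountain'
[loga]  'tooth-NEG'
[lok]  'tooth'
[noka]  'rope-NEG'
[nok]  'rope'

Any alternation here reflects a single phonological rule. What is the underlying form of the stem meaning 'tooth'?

In [loga] and [lok] the final segment of 'tooth' alternates: [g] ~ [k].
The stem 'rope' ([noka], [nok]) shows [k] unchanged in both environments, so [k] cannot be basic with [g] derived before the NEG suffix.
The alternation reflects word-final obstruent devoicing: voiced obstruents become voiceless word-finally. /g/ is underlying.

/log/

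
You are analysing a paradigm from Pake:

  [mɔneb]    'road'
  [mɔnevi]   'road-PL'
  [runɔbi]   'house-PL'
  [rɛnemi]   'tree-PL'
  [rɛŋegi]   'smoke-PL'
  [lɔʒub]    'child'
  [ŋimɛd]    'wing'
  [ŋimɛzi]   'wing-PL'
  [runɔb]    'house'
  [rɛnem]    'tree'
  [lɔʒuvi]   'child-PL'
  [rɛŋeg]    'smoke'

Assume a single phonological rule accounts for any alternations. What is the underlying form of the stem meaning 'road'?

In [mɔnevi] and [mɔneb] the final segment of 'road' alternates: [v] ~ [b].
But 'house' keeps [b] in both environments ([runɔbi], [runɔb]), so there is no rule changing /b/ to [v] before the PL suffix.
The underlying segment must be /v/; voiced fricatives become stops word-finally, yielding [b] there.

/mɔnev/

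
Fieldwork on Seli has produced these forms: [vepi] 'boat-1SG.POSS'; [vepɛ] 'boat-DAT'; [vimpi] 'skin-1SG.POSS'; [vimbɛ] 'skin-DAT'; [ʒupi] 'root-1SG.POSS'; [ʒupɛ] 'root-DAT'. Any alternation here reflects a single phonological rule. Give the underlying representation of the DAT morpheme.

The DAT morpheme has two allomorphs, [-bɛ] and [-pɛ].
The 1SG.POSS suffix, which begins with [p], is invariant after every stem; so [p] is not altered by any rule here.
The DAT suffix is therefore /-bɛ/ underlyingly, with post-vocalic devoicing: voiced stops become voiceless after a vowel.

/-bɛ/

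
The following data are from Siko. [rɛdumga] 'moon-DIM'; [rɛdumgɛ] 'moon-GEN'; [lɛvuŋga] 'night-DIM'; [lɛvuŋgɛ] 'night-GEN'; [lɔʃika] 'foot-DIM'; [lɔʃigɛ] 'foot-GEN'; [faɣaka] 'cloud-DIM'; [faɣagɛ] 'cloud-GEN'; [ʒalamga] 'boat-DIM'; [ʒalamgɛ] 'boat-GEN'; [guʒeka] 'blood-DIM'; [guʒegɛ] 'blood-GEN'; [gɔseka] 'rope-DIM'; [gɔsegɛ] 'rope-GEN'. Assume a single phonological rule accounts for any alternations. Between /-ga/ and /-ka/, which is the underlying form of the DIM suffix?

The DIM suffix surfaces as [-ga] and [-ka], depending on the final segment of the stem.
The GEN suffix, which begins with [g], is invariant after every stem; so [g] is not altered by any rule here.
So the underlying form is /-ka/, and voiceless stops become voiced after a nasal.

/-ka/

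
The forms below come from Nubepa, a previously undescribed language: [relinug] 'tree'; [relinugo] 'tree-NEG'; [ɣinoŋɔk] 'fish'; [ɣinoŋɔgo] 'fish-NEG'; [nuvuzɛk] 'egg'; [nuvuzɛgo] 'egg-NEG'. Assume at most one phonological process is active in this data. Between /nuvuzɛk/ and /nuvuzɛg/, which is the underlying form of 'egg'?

/nuvuzɛk/

The root 'egg' surfaces as [nuvuzɛk] and [nuvuzɛgo], with a stem-final [k] ~ [g] alternation.
Compare 'tree', with invariant [g] in [relinug] and [relinugo]: an analysis with underlying /g/ and a rule producing [k] in isolation would wrongly predict alternation here too.
The underlying segment must be /k/; voiceless stops become voiced between vowels, yielding [g] there.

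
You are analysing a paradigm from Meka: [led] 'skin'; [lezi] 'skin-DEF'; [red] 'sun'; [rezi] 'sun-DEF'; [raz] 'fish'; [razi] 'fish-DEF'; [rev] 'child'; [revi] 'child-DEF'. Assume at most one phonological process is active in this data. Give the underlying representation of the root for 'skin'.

/led/

The stem for 'skin' ends in [d] in [led] but [z] in [lezi].
But 'fish' keeps [z] in both environments ([raz], [razi]), so there is no rule changing /z/ to [d] in isolation.
The underlying segment must be /d/; voiced stops become fricatives between vowels, yielding [z] there.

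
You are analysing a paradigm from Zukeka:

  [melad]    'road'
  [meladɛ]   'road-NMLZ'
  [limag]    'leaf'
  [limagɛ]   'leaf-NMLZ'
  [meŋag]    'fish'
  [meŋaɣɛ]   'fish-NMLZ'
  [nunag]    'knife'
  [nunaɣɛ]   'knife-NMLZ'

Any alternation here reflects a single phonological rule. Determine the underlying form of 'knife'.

'knife' shows [g] ~ [ɣ] at the end of the stem ([nunag] vs [nunaɣɛ]).
But 'leaf' keeps [g] in both environments ([limag], [limagɛ]), so there is no rule changing /g/ to [ɣ] before the NMLZ suffix.
Therefore /ɣ/ is basic and [g] is derived by word-final hardening (voiced fricatives become stops word-finally).
So 'knife' = /nunaɣ/.

/nunaɣ/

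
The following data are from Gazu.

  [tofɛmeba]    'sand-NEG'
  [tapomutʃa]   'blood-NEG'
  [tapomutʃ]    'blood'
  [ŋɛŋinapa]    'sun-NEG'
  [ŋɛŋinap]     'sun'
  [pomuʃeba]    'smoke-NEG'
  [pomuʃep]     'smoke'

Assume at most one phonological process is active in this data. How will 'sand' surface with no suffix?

[tofɛmep]

The root 'smoke' surfaces as [pomuʃeba] and [pomuʃep], with a stem-final [b] ~ [p] alternation.
Compare 'sun', with invariant [p] in [ŋɛŋinapa] and [ŋɛŋinap]: an analysis with underlying /p/ and a rule producing [b] before the NEG suffix would wrongly predict alternation here too.
So /b/ is underlying, and a rule of word-final obstruent devoicing — voiced obstruents become voiceless word-finally — gives [p].
From [tofɛmeba] the stem 'sand' is /tofɛmeb/; word-finally this yields [tofɛmep].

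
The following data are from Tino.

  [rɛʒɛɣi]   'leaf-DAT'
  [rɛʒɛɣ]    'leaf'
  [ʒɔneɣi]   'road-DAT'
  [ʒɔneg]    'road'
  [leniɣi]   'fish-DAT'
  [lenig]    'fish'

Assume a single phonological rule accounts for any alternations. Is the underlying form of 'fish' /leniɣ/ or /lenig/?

/lenig/

In [leniɣi] and [lenig] the final segment of 'fish' alternates: [ɣ] ~ [g].
But 'leaf' keeps [ɣ] in both environments ([rɛʒɛɣi], [rɛʒɛɣ]), so there is no rule changing /ɣ/ to [g] in isolation.
The underlying segment must be /g/; voiced stops become fricatives between vowels, yielding [ɣ] there.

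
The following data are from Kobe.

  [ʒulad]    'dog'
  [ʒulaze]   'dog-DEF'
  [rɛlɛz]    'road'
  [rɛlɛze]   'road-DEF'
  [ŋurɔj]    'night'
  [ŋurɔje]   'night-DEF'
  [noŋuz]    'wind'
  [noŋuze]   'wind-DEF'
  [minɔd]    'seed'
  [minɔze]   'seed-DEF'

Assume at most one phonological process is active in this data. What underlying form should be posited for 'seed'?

The root 'seed' surfaces as [minɔd] and [minɔze], with a stem-final [d] ~ [z] alternation.
Compare 'road', with invariant [z] in [rɛlɛz] and [rɛlɛze]: an analysis with underlying /z/ and a rule producing [d] in isolation would wrongly predict alternation here too.
Therefore /d/ is basic and [z] is derived by intervocalic spirantization (voiced stops become fricatives between vowels).
So 'seed' = /minɔd/.

/minɔd/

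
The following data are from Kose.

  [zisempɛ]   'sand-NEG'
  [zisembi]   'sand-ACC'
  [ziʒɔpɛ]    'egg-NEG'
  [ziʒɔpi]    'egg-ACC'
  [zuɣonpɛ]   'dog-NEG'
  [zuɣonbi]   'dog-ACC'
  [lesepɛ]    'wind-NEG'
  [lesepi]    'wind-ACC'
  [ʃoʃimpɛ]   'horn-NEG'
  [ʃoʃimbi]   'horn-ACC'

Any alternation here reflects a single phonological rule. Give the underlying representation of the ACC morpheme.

/-bi/

The ACC morpheme has two allomorphs, [-bi] and [-pi].
By contrast the NEG suffix keeps its initial [p] throughout — that segment must be underlying.
The ACC suffix is therefore /-bi/ underlyingly, with post-vocalic devoicing: voiced stops become voiceless after a vowel.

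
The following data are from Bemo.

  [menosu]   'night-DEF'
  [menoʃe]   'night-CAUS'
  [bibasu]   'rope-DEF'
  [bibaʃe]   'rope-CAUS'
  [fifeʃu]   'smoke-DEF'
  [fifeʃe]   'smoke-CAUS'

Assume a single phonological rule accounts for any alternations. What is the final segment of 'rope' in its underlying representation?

/s/

In [bibasu] and [bibaʃe] the final segment of 'rope' alternates: [s] ~ [ʃ].
The stem 'smoke' ([fifeʃu], [fifeʃe]) shows [ʃ] unchanged in both environments, so [ʃ] cannot be basic with [s] derived before the DEF suffix.
The alternation reflects palatalization before a front vowel: /s/ becomes palato-alveolar [ʃ] before a front vowel. /s/ is underlying.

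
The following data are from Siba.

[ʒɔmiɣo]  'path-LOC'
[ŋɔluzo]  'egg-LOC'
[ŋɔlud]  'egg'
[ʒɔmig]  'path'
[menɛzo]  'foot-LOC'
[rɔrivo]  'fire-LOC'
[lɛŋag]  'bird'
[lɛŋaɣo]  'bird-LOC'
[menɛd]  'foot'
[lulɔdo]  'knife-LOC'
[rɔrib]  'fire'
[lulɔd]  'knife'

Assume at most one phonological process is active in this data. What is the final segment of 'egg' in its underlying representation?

The root 'egg' surfaces as [ŋɔluzo] and [ŋɔlud], with a stem-final [z] ~ [d] alternation.
Compare 'knife', with invariant [d] in [lulɔdo] and [lulɔd]: an analysis with underlying /d/ and a rule producing [z] before the LOC suffix would wrongly predict alternation here too.
The alternation reflects word-final hardening: voiced fricatives become stops word-finally. /z/ is underlying.

/z/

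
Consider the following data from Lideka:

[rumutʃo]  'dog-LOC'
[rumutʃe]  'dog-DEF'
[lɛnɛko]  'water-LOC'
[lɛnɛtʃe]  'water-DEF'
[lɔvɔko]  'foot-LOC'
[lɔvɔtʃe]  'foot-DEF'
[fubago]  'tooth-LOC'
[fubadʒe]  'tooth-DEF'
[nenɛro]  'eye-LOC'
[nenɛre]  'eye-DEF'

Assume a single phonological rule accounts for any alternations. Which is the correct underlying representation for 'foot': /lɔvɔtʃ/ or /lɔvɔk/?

'foot' shows [k] ~ [tʃ] at the end of the stem ([lɔvɔko] vs [lɔvɔtʃe]).
If /tʃ/ were underlying and a rule turned it into [k] before the LOC suffix, 'dog' would also alternate; but it has [tʃ] in both [rumutʃo] and [rumutʃe].
Therefore /k/ is basic and [tʃ] is derived by palatalization before a front vowel (/k/ and /g/ become palato-alveolar [tʃ] and [dʒ] before a front vowel).

/lɔvɔk/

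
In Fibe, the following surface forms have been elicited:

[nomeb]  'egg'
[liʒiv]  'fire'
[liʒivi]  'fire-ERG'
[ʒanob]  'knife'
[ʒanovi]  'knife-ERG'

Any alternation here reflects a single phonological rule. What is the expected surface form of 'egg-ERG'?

The root 'knife' surfaces as [ʒanob] and [ʒanovi], with a stem-final [b] ~ [v] alternation.
If /v/ were underlying and a rule turned it into [b] in isolation, 'fire' would also alternate; but it has [v] in both [liʒiv] and [liʒivi].
So /b/ is underlying, and a rule of intervocalic spirantization — voiced stops become fricatives between vowels — gives [v].
From [nomeb] the stem 'egg' is /nomeb/; between vowels this yields [nomevi].

[nomevi]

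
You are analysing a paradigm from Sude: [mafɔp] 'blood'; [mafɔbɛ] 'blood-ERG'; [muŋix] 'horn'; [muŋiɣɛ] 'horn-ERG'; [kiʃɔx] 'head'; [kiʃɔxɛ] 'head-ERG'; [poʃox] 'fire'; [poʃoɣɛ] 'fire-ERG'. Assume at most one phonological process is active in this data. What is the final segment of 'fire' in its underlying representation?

/ɣ/

In [poʃox] and [poʃoɣɛ] the final segment of 'fire' alternates: [x] ~ [ɣ].
But 'head' keeps [x] in both environments ([kiʃɔx], [kiʃɔxɛ]), so there is no rule changing /x/ to [ɣ] before the ERG suffix.
The underlying segment must be /ɣ/; voiced obstruents become voiceless word-finally, yielding [x] there.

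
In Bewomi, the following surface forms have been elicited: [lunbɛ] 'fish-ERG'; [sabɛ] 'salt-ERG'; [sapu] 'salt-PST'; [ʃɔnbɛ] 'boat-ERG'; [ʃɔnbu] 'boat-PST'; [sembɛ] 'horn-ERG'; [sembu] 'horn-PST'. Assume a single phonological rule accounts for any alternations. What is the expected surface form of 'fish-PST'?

[lunbu]

The PST suffix surfaces as [-bu] and [-pu], depending on the final segment of the stem.
By contrast the ERG suffix keeps its initial [b] throughout — that segment must be underlying.
So the underlying form is /-pu/, and voiceless stops become voiced after a nasal.
After 'fish', which ends in a nasal, the suffix surfaces as [-bu], giving [lunbu].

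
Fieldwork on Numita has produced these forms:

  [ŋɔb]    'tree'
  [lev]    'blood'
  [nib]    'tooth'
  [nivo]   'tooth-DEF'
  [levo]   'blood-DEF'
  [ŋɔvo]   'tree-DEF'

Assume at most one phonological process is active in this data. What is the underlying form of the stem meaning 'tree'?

/ŋɔb/

In [ŋɔvo] and [ŋɔb] the final segment of 'tree' alternates: [v] ~ [b].
If /v/ were underlying and a rule turned it into [b] in isolation, 'blood' would also alternate; but it has [v] in both [levo] and [lev].
Therefore /b/ is basic and [v] is derived by intervocalic spirantization (voiced stops become fricatives between vowels).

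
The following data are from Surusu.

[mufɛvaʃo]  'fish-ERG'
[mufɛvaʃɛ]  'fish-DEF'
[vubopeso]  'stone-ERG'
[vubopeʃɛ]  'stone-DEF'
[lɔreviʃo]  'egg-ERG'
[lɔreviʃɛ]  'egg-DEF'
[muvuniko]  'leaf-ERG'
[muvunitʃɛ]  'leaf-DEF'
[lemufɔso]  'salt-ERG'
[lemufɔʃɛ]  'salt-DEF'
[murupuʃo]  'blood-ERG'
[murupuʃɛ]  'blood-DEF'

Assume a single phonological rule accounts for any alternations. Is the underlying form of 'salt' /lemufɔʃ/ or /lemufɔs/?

The root 'salt' surfaces as [lemufɔso] and [lemufɔʃɛ], with a stem-final [s] ~ [ʃ] alternation.
If /ʃ/ were underlying and a rule turned it into [s] before the ERG suffix, 'blood' would also alternate; but it has [ʃ] in both [murupuʃo] and [murupuʃɛ].
The alternation reflects palatalization before a front vowel: /k/ and /s/ become palato-alveolar [tʃ] and [ʃ] before a front vowel. /s/ is underlying.

/lemufɔs/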